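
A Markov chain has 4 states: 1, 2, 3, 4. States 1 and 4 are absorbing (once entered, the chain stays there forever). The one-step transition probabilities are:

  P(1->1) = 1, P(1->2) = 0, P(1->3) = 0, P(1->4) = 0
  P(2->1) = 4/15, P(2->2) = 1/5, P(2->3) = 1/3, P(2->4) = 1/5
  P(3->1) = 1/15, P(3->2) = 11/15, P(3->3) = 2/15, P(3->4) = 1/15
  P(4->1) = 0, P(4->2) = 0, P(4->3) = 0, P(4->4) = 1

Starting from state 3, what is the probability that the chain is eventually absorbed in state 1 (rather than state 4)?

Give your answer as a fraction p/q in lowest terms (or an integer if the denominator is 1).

Let a_i = P(absorbed in 1 | start in state i).
Boundary conditions: a_1 = 1, a_4 = 0.
For each transient state i, a_i = sum_j P(i->j) * a_j:
  a_2 = 4/15*a_1 + 1/5*a_2 + 1/3*a_3 + 1/5*a_4
  a_3 = 1/15*a_1 + 11/15*a_2 + 2/15*a_3 + 1/15*a_4

Substituting a_1 = 1 and a_4 = 0, rearrange to (I - Q) a = r where r[i] = P(i -> 1):
  [4/5, -1/3] . (a_2, a_3) = 4/15
  [-11/15, 13/15] . (a_2, a_3) = 1/15

Solving yields:
  a_2 = 57/101
  a_3 = 56/101

Starting state is 3, so the absorption probability is a_3 = 56/101.

Answer: 56/101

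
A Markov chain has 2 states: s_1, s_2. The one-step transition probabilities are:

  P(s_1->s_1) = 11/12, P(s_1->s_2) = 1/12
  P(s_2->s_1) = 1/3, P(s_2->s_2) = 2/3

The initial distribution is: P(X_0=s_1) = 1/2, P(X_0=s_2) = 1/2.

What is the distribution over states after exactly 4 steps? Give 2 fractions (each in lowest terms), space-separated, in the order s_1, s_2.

Answer: 10579/13824 3245/13824

Derivation:
Propagating the distribution step by step (d_{t+1} = d_t * P):
d_0 = (s_1=1/2, s_2=1/2)
  d_1[s_1] = 1/2*11/12 + 1/2*1/3 = 5/8
  d_1[s_2] = 1/2*1/12 + 1/2*2/3 = 3/8
d_1 = (s_1=5/8, s_2=3/8)
  d_2[s_1] = 5/8*11/12 + 3/8*1/3 = 67/96
  d_2[s_2] = 5/8*1/12 + 3/8*2/3 = 29/96
d_2 = (s_1=67/96, s_2=29/96)
  d_3[s_1] = 67/96*11/12 + 29/96*1/3 = 853/1152
  d_3[s_2] = 67/96*1/12 + 29/96*2/3 = 299/1152
d_3 = (s_1=853/1152, s_2=299/1152)
  d_4[s_1] = 853/1152*11/12 + 299/1152*1/3 = 10579/13824
  d_4[s_2] = 853/1152*1/12 + 299/1152*2/3 = 3245/13824
d_4 = (s_1=10579/13824, s_2=3245/13824)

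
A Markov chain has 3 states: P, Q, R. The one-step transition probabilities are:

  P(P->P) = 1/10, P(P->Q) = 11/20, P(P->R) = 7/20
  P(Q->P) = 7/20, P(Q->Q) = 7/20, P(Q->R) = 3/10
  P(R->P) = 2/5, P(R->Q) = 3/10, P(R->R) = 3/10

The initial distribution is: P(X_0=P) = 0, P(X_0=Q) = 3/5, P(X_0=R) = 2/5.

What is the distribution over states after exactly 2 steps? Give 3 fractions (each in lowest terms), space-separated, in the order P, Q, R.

Propagating the distribution step by step (d_{t+1} = d_t * P):
d_0 = (P=0, Q=3/5, R=2/5)
  d_1[P] = 0*1/10 + 3/5*7/20 + 2/5*2/5 = 37/100
  d_1[Q] = 0*11/20 + 3/5*7/20 + 2/5*3/10 = 33/100
  d_1[R] = 0*7/20 + 3/5*3/10 + 2/5*3/10 = 3/10
d_1 = (P=37/100, Q=33/100, R=3/10)
  d_2[P] = 37/100*1/10 + 33/100*7/20 + 3/10*2/5 = 109/400
  d_2[Q] = 37/100*11/20 + 33/100*7/20 + 3/10*3/10 = 409/1000
  d_2[R] = 37/100*7/20 + 33/100*3/10 + 3/10*3/10 = 637/2000
d_2 = (P=109/400, Q=409/1000, R=637/2000)

Answer: 109/400 409/1000 637/2000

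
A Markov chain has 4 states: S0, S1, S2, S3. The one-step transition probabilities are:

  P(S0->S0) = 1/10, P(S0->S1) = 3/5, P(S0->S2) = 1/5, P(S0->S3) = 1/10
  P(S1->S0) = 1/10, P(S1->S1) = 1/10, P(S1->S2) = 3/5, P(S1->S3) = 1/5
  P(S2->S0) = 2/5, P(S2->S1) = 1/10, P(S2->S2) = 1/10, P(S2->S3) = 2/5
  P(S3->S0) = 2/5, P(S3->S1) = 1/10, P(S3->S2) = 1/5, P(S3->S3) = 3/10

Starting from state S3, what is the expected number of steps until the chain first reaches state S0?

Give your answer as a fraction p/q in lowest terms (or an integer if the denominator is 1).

Let h_i = expected steps to first reach S0 from state i.
Boundary: h_S0 = 0.
First-step equations for the other states:
  h_S1 = 1 + 1/10*h_S0 + 1/10*h_S1 + 3/5*h_S2 + 1/5*h_S3
  h_S2 = 1 + 2/5*h_S0 + 1/10*h_S1 + 1/10*h_S2 + 2/5*h_S3
  h_S3 = 1 + 2/5*h_S0 + 1/10*h_S1 + 1/5*h_S2 + 3/10*h_S3

Substituting h_S0 = 0 and rearranging gives the linear system (I - Q) h = 1:
  [9/10, -3/5, -1/5] . (h_S1, h_S2, h_S3) = 1
  [-1/10, 9/10, -2/5] . (h_S1, h_S2, h_S3) = 1
  [-1/10, -1/5, 7/10] . (h_S1, h_S2, h_S3) = 1

Solving yields:
  h_S1 = 130/37
  h_S2 = 100/37
  h_S3 = 100/37

Starting state is S3, so the expected hitting time is h_S3 = 100/37.

Answer: 100/37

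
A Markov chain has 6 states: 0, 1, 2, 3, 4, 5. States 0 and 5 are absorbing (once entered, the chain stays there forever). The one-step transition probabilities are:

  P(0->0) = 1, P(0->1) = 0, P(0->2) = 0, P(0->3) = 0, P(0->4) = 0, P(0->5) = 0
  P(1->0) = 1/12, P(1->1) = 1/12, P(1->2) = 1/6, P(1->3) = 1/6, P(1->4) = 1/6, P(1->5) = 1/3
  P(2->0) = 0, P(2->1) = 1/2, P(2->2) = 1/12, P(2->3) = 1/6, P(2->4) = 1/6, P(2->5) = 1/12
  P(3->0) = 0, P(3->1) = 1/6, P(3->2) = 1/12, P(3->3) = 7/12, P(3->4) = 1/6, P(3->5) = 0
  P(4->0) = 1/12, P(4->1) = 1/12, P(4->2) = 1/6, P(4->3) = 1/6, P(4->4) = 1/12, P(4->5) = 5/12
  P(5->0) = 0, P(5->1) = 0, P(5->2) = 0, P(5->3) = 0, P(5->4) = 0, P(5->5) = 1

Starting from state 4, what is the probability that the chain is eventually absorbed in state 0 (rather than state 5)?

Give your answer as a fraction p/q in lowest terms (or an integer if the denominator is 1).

Answer: 212/1261

Derivation:
Let a_i = P(absorbed in 0 | start in state i).
Boundary conditions: a_0 = 1, a_5 = 0.
For each transient state i, a_i = sum_j P(i->j) * a_j:
  a_1 = 1/12*a_0 + 1/12*a_1 + 1/6*a_2 + 1/6*a_3 + 1/6*a_4 + 1/3*a_5
  a_2 = 0*a_0 + 1/2*a_1 + 1/12*a_2 + 1/6*a_3 + 1/6*a_4 + 1/12*a_5
  a_3 = 0*a_0 + 1/6*a_1 + 1/12*a_2 + 7/12*a_3 + 1/6*a_4 + 0*a_5
  a_4 = 1/12*a_0 + 1/12*a_1 + 1/6*a_2 + 1/6*a_3 + 1/12*a_4 + 5/12*a_5

Substituting a_0 = 1 and a_5 = 0, rearrange to (I - Q) a = r where r[i] = P(i -> 0):
  [11/12, -1/6, -1/6, -1/6] . (a_1, a_2, a_3, a_4) = 1/12
  [-1/2, 11/12, -1/6, -1/6] . (a_1, a_2, a_3, a_4) = 0
  [-1/6, -1/12, 5/12, -1/6] . (a_1, a_2, a_3, a_4) = 0
  [-1/12, -1/6, -1/6, 11/12] . (a_1, a_2, a_3, a_4) = 1/12

Solving yields:
  a_1 = 53/291
  a_2 = 610/3783
  a_3 = 652/3783
  a_4 = 212/1261

Starting state is 4, so the absorption probability is a_4 = 212/1261.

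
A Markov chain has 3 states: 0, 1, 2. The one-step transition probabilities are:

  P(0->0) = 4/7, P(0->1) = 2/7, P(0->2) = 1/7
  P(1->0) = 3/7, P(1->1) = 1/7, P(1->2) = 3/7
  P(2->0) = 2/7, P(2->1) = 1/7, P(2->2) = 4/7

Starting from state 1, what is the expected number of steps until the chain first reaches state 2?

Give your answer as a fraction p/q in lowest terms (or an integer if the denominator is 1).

Answer: 7/2

Derivation:
Let h_i = expected steps to first reach 2 from state i.
Boundary: h_2 = 0.
First-step equations for the other states:
  h_0 = 1 + 4/7*h_0 + 2/7*h_1 + 1/7*h_2
  h_1 = 1 + 3/7*h_0 + 1/7*h_1 + 3/7*h_2

Substituting h_2 = 0 and rearranging gives the linear system (I - Q) h = 1:
  [3/7, -2/7] . (h_0, h_1) = 1
  [-3/7, 6/7] . (h_0, h_1) = 1

Solving yields:
  h_0 = 14/3
  h_1 = 7/2

Starting state is 1, so the expected hitting time is h_1 = 7/2.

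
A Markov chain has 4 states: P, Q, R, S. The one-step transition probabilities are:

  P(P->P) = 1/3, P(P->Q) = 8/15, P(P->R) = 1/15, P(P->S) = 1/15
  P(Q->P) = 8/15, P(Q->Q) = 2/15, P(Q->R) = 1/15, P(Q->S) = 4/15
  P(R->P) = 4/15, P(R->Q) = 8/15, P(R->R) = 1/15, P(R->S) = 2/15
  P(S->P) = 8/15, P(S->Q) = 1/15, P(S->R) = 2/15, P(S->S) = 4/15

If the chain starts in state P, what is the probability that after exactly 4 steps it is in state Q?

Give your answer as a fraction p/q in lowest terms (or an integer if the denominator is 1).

Answer: 16391/50625

Derivation:
Computing P^4 by repeated multiplication:
P^1 =
  P: [1/3, 8/15, 1/15, 1/15]
  Q: [8/15, 2/15, 1/15, 4/15]
  R: [4/15, 8/15, 1/15, 2/15]
  S: [8/15, 1/15, 2/15, 4/15]
P^2 =
  P: [101/225, 13/45, 16/225, 43/225]
  Q: [92/225, 16/45, 19/225, 34/225]
  R: [104/225, 58/225, 17/225, 46/225]
  S: [88/225, 86/225, 19/225, 32/225]
P^3 =
  P: [1433/3375, 1109/3375, 268/3375, 113/675]
  Q: [1448/3375, 1082/3375, 259/3375, 586/3375]
  R: [284/675, 226/675, 271/3375, 554/3375]
  S: [292/675, 212/675, 257/3375, 598/3375]
P^4 =
  P: [21629/50625, 16391/50625, 788/10125, 1733/10125]
  Q: [4324/10125, 16406/50625, 3961/50625, 8638/50625]
  R: [21656/50625, 16342/50625, 3929/50625, 8698/50625]
  S: [21592/50625, 16454/50625, 3973/50625, 8606/50625]

(P^4)[P -> Q] = 16391/50625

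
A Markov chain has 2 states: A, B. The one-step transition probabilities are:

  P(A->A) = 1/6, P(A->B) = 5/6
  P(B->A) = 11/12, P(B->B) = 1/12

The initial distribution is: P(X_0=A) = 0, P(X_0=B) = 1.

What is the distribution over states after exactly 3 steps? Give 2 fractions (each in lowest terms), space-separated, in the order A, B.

Answer: 143/192 49/192

Derivation:
Propagating the distribution step by step (d_{t+1} = d_t * P):
d_0 = (A=0, B=1)
  d_1[A] = 0*1/6 + 1*11/12 = 11/12
  d_1[B] = 0*5/6 + 1*1/12 = 1/12
d_1 = (A=11/12, B=1/12)
  d_2[A] = 11/12*1/6 + 1/12*11/12 = 11/48
  d_2[B] = 11/12*5/6 + 1/12*1/12 = 37/48
d_2 = (A=11/48, B=37/48)
  d_3[A] = 11/48*1/6 + 37/48*11/12 = 143/192
  d_3[B] = 11/48*5/6 + 37/48*1/12 = 49/192
d_3 = (A=143/192, B=49/192)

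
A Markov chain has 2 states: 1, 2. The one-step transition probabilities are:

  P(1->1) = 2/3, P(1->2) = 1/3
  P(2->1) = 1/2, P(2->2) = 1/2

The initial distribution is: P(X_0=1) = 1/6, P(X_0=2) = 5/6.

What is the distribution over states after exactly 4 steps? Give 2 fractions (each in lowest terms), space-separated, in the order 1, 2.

Answer: 4663/7776 3113/7776

Derivation:
Propagating the distribution step by step (d_{t+1} = d_t * P):
d_0 = (1=1/6, 2=5/6)
  d_1[1] = 1/6*2/3 + 5/6*1/2 = 19/36
  d_1[2] = 1/6*1/3 + 5/6*1/2 = 17/36
d_1 = (1=19/36, 2=17/36)
  d_2[1] = 19/36*2/3 + 17/36*1/2 = 127/216
  d_2[2] = 19/36*1/3 + 17/36*1/2 = 89/216
d_2 = (1=127/216, 2=89/216)
  d_3[1] = 127/216*2/3 + 89/216*1/2 = 775/1296
  d_3[2] = 127/216*1/3 + 89/216*1/2 = 521/1296
d_3 = (1=775/1296, 2=521/1296)
  d_4[1] = 775/1296*2/3 + 521/1296*1/2 = 4663/7776
  d_4[2] = 775/1296*1/3 + 521/1296*1/2 = 3113/7776
d_4 = (1=4663/7776, 2=3113/7776)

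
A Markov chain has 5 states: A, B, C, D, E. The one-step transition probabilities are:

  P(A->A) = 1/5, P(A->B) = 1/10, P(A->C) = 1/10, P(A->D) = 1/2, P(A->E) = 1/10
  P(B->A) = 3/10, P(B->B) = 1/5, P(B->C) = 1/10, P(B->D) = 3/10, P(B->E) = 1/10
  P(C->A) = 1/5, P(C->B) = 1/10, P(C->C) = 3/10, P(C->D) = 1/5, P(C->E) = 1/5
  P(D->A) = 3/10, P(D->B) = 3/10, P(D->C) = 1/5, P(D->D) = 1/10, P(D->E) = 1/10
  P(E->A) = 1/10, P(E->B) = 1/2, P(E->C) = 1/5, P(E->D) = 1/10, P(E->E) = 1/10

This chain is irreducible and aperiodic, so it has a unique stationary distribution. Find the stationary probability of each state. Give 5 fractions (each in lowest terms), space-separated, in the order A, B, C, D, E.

The stationary distribution satisfies pi = pi * P, i.e.:
  pi_A = 1/5*pi_A + 3/10*pi_B + 1/5*pi_C + 3/10*pi_D + 1/10*pi_E
  pi_B = 1/10*pi_A + 1/5*pi_B + 1/10*pi_C + 3/10*pi_D + 1/2*pi_E
  pi_C = 1/10*pi_A + 1/10*pi_B + 3/10*pi_C + 1/5*pi_D + 1/5*pi_E
  pi_D = 1/2*pi_A + 3/10*pi_B + 1/5*pi_C + 1/10*pi_D + 1/10*pi_E
  pi_E = 1/10*pi_A + 1/10*pi_B + 1/5*pi_C + 1/10*pi_D + 1/10*pi_E
with normalization: pi_A + pi_B + pi_C + pi_D + pi_E = 1.

Using the first 4 balance equations plus normalization, the linear system A*pi = b is:
  [-4/5, 3/10, 1/5, 3/10, 1/10] . pi = 0
  [1/10, -4/5, 1/10, 3/10, 1/2] . pi = 0
  [1/10, 1/10, -7/10, 1/5, 1/5] . pi = 0
  [1/2, 3/10, 1/5, -9/10, 1/10] . pi = 0
  [1, 1, 1, 1, 1] . pi = 1

Solving yields:
  pi_A = 104/441
  pi_B = 97/441
  pi_C = 227/1323
  pi_D = 338/1323
  pi_E = 155/1323

Verification (pi * P):
  104/441*1/5 + 97/441*3/10 + 227/1323*1/5 + 338/1323*3/10 + 155/1323*1/10 = 104/441 = pi_A  (ok)
  104/441*1/10 + 97/441*1/5 + 227/1323*1/10 + 338/1323*3/10 + 155/1323*1/2 = 97/441 = pi_B  (ok)
  104/441*1/10 + 97/441*1/10 + 227/1323*3/10 + 338/1323*1/5 + 155/1323*1/5 = 227/1323 = pi_C  (ok)
  104/441*1/2 + 97/441*3/10 + 227/1323*1/5 + 338/1323*1/10 + 155/1323*1/10 = 338/1323 = pi_D  (ok)
  104/441*1/10 + 97/441*1/10 + 227/1323*1/5 + 338/1323*1/10 + 155/1323*1/10 = 155/1323 = pi_E  (ok)

Answer: 104/441 97/441 227/1323 338/1323 155/1323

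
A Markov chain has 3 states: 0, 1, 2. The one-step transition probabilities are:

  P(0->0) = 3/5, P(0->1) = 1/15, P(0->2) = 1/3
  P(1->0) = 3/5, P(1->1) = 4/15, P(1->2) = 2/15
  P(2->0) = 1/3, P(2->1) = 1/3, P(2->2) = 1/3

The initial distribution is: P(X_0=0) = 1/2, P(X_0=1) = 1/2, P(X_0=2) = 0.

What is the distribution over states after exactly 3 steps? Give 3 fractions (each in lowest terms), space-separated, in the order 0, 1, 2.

Propagating the distribution step by step (d_{t+1} = d_t * P):
d_0 = (0=1/2, 1=1/2, 2=0)
  d_1[0] = 1/2*3/5 + 1/2*3/5 + 0*1/3 = 3/5
  d_1[1] = 1/2*1/15 + 1/2*4/15 + 0*1/3 = 1/6
  d_1[2] = 1/2*1/3 + 1/2*2/15 + 0*1/3 = 7/30
d_1 = (0=3/5, 1=1/6, 2=7/30)
  d_2[0] = 3/5*3/5 + 1/6*3/5 + 7/30*1/3 = 121/225
  d_2[1] = 3/5*1/15 + 1/6*4/15 + 7/30*1/3 = 73/450
  d_2[2] = 3/5*1/3 + 1/6*2/15 + 7/30*1/3 = 3/10
d_2 = (0=121/225, 1=73/450, 2=3/10)
  d_3[0] = 121/225*3/5 + 73/450*3/5 + 3/10*1/3 = 13/25
  d_3[1] = 121/225*1/15 + 73/450*4/15 + 3/10*1/3 = 403/2250
  d_3[2] = 121/225*1/3 + 73/450*2/15 + 3/10*1/3 = 677/2250
d_3 = (0=13/25, 1=403/2250, 2=677/2250)

Answer: 13/25 403/2250 677/2250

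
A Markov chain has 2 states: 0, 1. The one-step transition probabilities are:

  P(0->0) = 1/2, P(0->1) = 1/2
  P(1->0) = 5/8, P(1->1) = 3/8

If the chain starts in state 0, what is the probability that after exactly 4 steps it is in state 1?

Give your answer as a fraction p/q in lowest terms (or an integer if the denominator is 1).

Answer: 455/1024

Derivation:
Computing P^4 by repeated multiplication:
P^1 =
  0: [1/2, 1/2]
  1: [5/8, 3/8]
P^2 =
  0: [9/16, 7/16]
  1: [35/64, 29/64]
P^3 =
  0: [71/128, 57/128]
  1: [285/512, 227/512]
P^4 =
  0: [569/1024, 455/1024]
  1: [2275/4096, 1821/4096]

(P^4)[0 -> 1] = 455/1024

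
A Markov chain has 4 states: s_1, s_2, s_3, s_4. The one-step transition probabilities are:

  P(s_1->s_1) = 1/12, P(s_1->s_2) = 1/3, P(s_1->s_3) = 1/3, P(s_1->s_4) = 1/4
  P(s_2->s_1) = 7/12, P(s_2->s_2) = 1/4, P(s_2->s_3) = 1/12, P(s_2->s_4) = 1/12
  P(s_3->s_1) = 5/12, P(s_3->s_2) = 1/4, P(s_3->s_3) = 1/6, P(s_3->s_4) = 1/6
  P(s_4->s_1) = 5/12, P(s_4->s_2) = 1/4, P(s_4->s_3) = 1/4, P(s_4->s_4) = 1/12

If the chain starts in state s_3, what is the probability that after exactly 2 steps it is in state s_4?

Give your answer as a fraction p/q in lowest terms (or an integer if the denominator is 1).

Answer: 1/6

Derivation:
Computing P^2 by repeated multiplication:
P^1 =
  s_1: [1/12, 1/3, 1/3, 1/4]
  s_2: [7/12, 1/4, 1/12, 1/12]
  s_3: [5/12, 1/4, 1/6, 1/6]
  s_4: [5/12, 1/4, 1/4, 1/12]
P^2 =
  s_1: [4/9, 37/144, 25/144, 1/8]
  s_2: [19/72, 43/144, 1/4, 3/16]
  s_3: [23/72, 41/144, 11/48, 1/6]
  s_4: [23/72, 41/144, 2/9, 25/144]

(P^2)[s_3 -> s_4] = 1/6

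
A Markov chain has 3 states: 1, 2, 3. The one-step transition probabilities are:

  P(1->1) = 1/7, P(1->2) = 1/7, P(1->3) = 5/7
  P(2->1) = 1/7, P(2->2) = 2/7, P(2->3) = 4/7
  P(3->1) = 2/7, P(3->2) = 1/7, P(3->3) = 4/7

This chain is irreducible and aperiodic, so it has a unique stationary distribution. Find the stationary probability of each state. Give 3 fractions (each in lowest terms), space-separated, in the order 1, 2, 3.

Answer: 11/48 1/6 29/48

Derivation:
The stationary distribution satisfies pi = pi * P, i.e.:
  pi_1 = 1/7*pi_1 + 1/7*pi_2 + 2/7*pi_3
  pi_2 = 1/7*pi_1 + 2/7*pi_2 + 1/7*pi_3
  pi_3 = 5/7*pi_1 + 4/7*pi_2 + 4/7*pi_3
with normalization: pi_1 + pi_2 + pi_3 = 1.

Using the first 2 balance equations plus normalization, the linear system A*pi = b is:
  [-6/7, 1/7, 2/7] . pi = 0
  [1/7, -5/7, 1/7] . pi = 0
  [1, 1, 1] . pi = 1

Solving yields:
  pi_1 = 11/48
  pi_2 = 1/6
  pi_3 = 29/48

Verification (pi * P):
  11/48*1/7 + 1/6*1/7 + 29/48*2/7 = 11/48 = pi_1  (ok)
  11/48*1/7 + 1/6*2/7 + 29/48*1/7 = 1/6 = pi_2  (ok)
  11/48*5/7 + 1/6*4/7 + 29/48*4/7 = 29/48 = pi_3  (ok)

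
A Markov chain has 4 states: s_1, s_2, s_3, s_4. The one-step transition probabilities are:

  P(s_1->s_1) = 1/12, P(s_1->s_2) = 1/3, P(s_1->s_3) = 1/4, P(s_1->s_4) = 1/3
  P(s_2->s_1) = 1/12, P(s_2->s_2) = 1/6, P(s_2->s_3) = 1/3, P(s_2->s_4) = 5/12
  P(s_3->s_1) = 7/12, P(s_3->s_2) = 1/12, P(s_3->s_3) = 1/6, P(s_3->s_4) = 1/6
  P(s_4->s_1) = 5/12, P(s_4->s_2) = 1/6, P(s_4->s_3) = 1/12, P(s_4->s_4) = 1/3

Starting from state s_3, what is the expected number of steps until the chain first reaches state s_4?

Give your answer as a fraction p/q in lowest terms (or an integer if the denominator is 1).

Answer: 2592/691

Derivation:
Let h_i = expected steps to first reach s_4 from state i.
Boundary: h_s_4 = 0.
First-step equations for the other states:
  h_s_1 = 1 + 1/12*h_s_1 + 1/3*h_s_2 + 1/4*h_s_3 + 1/3*h_s_4
  h_s_2 = 1 + 1/12*h_s_1 + 1/6*h_s_2 + 1/3*h_s_3 + 5/12*h_s_4
  h_s_3 = 1 + 7/12*h_s_1 + 1/12*h_s_2 + 1/6*h_s_3 + 1/6*h_s_4

Substituting h_s_4 = 0 and rearranging gives the linear system (I - Q) h = 1:
  [11/12, -1/3, -1/4] . (h_s_1, h_s_2, h_s_3) = 1
  [-1/12, 5/6, -1/3] . (h_s_1, h_s_2, h_s_3) = 1
  [-7/12, -1/12, 5/6] . (h_s_1, h_s_2, h_s_3) = 1

Solving yields:
  h_s_1 = 2220/691
  h_s_2 = 2088/691
  h_s_3 = 2592/691

Starting state is s_3, so the expected hitting time is h_s_3 = 2592/691.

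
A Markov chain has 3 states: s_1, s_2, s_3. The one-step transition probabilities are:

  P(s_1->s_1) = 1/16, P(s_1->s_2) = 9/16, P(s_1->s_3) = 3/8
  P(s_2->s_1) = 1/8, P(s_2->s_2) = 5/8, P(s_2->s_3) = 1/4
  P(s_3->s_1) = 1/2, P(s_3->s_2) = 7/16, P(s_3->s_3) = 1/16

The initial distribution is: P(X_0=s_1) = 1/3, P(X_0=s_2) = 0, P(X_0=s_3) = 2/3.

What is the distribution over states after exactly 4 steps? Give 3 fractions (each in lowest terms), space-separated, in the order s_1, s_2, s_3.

Propagating the distribution step by step (d_{t+1} = d_t * P):
d_0 = (s_1=1/3, s_2=0, s_3=2/3)
  d_1[s_1] = 1/3*1/16 + 0*1/8 + 2/3*1/2 = 17/48
  d_1[s_2] = 1/3*9/16 + 0*5/8 + 2/3*7/16 = 23/48
  d_1[s_3] = 1/3*3/8 + 0*1/4 + 2/3*1/16 = 1/6
d_1 = (s_1=17/48, s_2=23/48, s_3=1/6)
  d_2[s_1] = 17/48*1/16 + 23/48*1/8 + 1/6*1/2 = 127/768
  d_2[s_2] = 17/48*9/16 + 23/48*5/8 + 1/6*7/16 = 439/768
  d_2[s_3] = 17/48*3/8 + 23/48*1/4 + 1/6*1/16 = 101/384
d_2 = (s_1=127/768, s_2=439/768, s_3=101/384)
  d_3[s_1] = 127/768*1/16 + 439/768*1/8 + 101/384*1/2 = 2621/12288
  d_3[s_2] = 127/768*9/16 + 439/768*5/8 + 101/384*7/16 = 6947/12288
  d_3[s_3] = 127/768*3/8 + 439/768*1/4 + 101/384*1/16 = 85/384
d_3 = (s_1=2621/12288, s_2=6947/12288, s_3=85/384)
  d_4[s_1] = 2621/12288*1/16 + 6947/12288*1/8 + 85/384*1/2 = 38275/196608
  d_4[s_2] = 2621/12288*9/16 + 6947/12288*5/8 + 85/384*7/16 = 112099/196608
  d_4[s_3] = 2621/12288*3/8 + 6947/12288*1/4 + 85/384*1/16 = 23117/98304
d_4 = (s_1=38275/196608, s_2=112099/196608, s_3=23117/98304)

Answer: 38275/196608 112099/196608 23117/98304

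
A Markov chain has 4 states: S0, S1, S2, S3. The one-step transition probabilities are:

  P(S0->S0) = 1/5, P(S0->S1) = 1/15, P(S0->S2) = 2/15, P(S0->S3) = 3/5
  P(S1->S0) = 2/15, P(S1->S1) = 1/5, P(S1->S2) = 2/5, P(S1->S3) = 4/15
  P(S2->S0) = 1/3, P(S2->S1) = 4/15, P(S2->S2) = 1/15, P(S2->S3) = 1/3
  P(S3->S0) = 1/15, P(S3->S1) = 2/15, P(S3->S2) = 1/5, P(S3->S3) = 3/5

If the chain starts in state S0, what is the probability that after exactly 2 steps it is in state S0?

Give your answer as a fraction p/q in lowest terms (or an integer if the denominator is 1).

Answer: 2/15

Derivation:
Computing P^2 by repeated multiplication:
P^1 =
  S0: [1/5, 1/15, 2/15, 3/5]
  S1: [2/15, 1/5, 2/5, 4/15]
  S2: [1/3, 4/15, 1/15, 1/3]
  S3: [1/15, 2/15, 1/5, 3/5]
P^2 =
  S0: [2/15, 32/225, 41/225, 122/225]
  S1: [46/225, 43/225, 8/45, 32/75]
  S2: [11/75, 31/225, 2/9, 37/75]
  S3: [31/225, 37/225, 44/225, 113/225]

(P^2)[S0 -> S0] = 2/15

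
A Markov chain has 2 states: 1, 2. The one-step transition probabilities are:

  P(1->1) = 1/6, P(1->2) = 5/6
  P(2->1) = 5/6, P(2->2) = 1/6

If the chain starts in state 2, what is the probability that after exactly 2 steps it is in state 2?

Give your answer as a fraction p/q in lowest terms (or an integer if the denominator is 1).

Answer: 13/18

Derivation:
Computing P^2 by repeated multiplication:
P^1 =
  1: [1/6, 5/6]
  2: [5/6, 1/6]
P^2 =
  1: [13/18, 5/18]
  2: [5/18, 13/18]

(P^2)[2 -> 2] = 13/18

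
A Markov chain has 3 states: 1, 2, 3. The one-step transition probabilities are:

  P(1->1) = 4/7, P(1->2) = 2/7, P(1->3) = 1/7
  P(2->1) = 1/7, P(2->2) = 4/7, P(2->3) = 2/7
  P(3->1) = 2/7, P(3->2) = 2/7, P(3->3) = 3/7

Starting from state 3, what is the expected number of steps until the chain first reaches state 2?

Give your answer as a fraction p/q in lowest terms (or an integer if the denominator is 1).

Let h_i = expected steps to first reach 2 from state i.
Boundary: h_2 = 0.
First-step equations for the other states:
  h_1 = 1 + 4/7*h_1 + 2/7*h_2 + 1/7*h_3
  h_3 = 1 + 2/7*h_1 + 2/7*h_2 + 3/7*h_3

Substituting h_2 = 0 and rearranging gives the linear system (I - Q) h = 1:
  [3/7, -1/7] . (h_1, h_3) = 1
  [-2/7, 4/7] . (h_1, h_3) = 1

Solving yields:
  h_1 = 7/2
  h_3 = 7/2

Starting state is 3, so the expected hitting time is h_3 = 7/2.

Answer: 7/2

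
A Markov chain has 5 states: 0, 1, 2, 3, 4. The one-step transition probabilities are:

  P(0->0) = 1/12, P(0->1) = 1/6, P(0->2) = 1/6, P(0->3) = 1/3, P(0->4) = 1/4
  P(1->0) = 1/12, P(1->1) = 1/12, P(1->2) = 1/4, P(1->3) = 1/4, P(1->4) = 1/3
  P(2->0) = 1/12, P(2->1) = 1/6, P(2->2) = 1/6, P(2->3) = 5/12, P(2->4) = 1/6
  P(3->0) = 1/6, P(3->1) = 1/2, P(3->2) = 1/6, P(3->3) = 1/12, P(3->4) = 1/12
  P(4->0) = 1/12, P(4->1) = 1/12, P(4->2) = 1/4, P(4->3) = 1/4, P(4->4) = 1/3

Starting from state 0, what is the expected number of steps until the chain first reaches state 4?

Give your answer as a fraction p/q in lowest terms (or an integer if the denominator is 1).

Let h_i = expected steps to first reach 4 from state i.
Boundary: h_4 = 0.
First-step equations for the other states:
  h_0 = 1 + 1/12*h_0 + 1/6*h_1 + 1/6*h_2 + 1/3*h_3 + 1/4*h_4
  h_1 = 1 + 1/12*h_0 + 1/12*h_1 + 1/4*h_2 + 1/4*h_3 + 1/3*h_4
  h_2 = 1 + 1/12*h_0 + 1/6*h_1 + 1/6*h_2 + 5/12*h_3 + 1/6*h_4
  h_3 = 1 + 1/6*h_0 + 1/2*h_1 + 1/6*h_2 + 1/12*h_3 + 1/12*h_4

Substituting h_4 = 0 and rearranging gives the linear system (I - Q) h = 1:
  [11/12, -1/6, -1/6, -1/3] . (h_0, h_1, h_2, h_3) = 1
  [-1/12, 11/12, -1/4, -1/4] . (h_0, h_1, h_2, h_3) = 1
  [-1/12, -1/6, 5/6, -5/12] . (h_0, h_1, h_2, h_3) = 1
  [-1/6, -1/2, -1/6, 11/12] . (h_0, h_1, h_2, h_3) = 1

Solving yields:
  h_0 = 2384/501
  h_1 = 2197/501
  h_2 = 2605/501
  h_3 = 884/167

Starting state is 0, so the expected hitting time is h_0 = 2384/501.

Answer: 2384/501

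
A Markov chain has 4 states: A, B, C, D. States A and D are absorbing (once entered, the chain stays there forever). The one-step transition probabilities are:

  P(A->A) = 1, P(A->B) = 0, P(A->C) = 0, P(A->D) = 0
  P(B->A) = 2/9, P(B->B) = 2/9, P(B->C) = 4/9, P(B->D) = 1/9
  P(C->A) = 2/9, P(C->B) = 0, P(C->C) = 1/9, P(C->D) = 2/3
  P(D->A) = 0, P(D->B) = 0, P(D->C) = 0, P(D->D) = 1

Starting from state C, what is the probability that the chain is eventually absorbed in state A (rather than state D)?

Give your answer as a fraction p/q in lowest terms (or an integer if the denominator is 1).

Let a_i = P(absorbed in A | start in state i).
Boundary conditions: a_A = 1, a_D = 0.
For each transient state i, a_i = sum_j P(i->j) * a_j:
  a_B = 2/9*a_A + 2/9*a_B + 4/9*a_C + 1/9*a_D
  a_C = 2/9*a_A + 0*a_B + 1/9*a_C + 2/3*a_D

Substituting a_A = 1 and a_D = 0, rearrange to (I - Q) a = r where r[i] = P(i -> A):
  [7/9, -4/9] . (a_B, a_C) = 2/9
  [0, 8/9] . (a_B, a_C) = 2/9

Solving yields:
  a_B = 3/7
  a_C = 1/4

Starting state is C, so the absorption probability is a_C = 1/4.

Answer: 1/4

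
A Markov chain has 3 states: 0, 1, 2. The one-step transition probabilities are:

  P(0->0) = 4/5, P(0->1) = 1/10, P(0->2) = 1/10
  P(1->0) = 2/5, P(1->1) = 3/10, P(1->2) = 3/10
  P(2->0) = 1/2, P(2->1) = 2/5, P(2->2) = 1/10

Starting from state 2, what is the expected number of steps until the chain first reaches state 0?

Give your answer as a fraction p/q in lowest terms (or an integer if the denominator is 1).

Answer: 110/51

Derivation:
Let h_i = expected steps to first reach 0 from state i.
Boundary: h_0 = 0.
First-step equations for the other states:
  h_1 = 1 + 2/5*h_0 + 3/10*h_1 + 3/10*h_2
  h_2 = 1 + 1/2*h_0 + 2/5*h_1 + 1/10*h_2

Substituting h_0 = 0 and rearranging gives the linear system (I - Q) h = 1:
  [7/10, -3/10] . (h_1, h_2) = 1
  [-2/5, 9/10] . (h_1, h_2) = 1

Solving yields:
  h_1 = 40/17
  h_2 = 110/51

Starting state is 2, so the expected hitting time is h_2 = 110/51.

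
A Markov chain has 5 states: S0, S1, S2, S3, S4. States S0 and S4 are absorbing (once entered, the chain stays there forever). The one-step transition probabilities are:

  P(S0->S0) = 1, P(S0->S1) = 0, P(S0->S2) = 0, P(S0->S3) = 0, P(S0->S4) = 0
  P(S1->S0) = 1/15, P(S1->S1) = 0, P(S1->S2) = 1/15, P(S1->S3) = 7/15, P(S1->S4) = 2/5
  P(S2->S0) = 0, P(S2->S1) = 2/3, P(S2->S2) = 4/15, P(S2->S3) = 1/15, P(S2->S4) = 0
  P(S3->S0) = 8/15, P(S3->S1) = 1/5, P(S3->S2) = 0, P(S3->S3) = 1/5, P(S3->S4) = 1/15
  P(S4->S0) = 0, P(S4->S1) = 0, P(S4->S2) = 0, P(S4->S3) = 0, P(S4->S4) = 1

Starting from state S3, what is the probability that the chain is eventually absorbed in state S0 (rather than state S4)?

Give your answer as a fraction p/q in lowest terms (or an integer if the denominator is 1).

Let a_i = P(absorbed in S0 | start in state i).
Boundary conditions: a_S0 = 1, a_S4 = 0.
For each transient state i, a_i = sum_j P(i->j) * a_j:
  a_S1 = 1/15*a_S0 + 0*a_S1 + 1/15*a_S2 + 7/15*a_S3 + 2/5*a_S4
  a_S2 = 0*a_S0 + 2/3*a_S1 + 4/15*a_S2 + 1/15*a_S3 + 0*a_S4
  a_S3 = 8/15*a_S0 + 1/5*a_S1 + 0*a_S2 + 1/5*a_S3 + 1/15*a_S4

Substituting a_S0 = 1 and a_S4 = 0, rearrange to (I - Q) a = r where r[i] = P(i -> S0):
  [1, -1/15, -7/15] . (a_S1, a_S2, a_S3) = 1/15
  [-2/3, 11/15, -1/15] . (a_S1, a_S2, a_S3) = 0
  [-1/5, 0, 4/5] . (a_S1, a_S2, a_S3) = 8/15

Solving yields:
  a_S1 = 126/271
  a_S2 = 803/1626
  a_S3 = 1273/1626

Starting state is S3, so the absorption probability is a_S3 = 1273/1626.

Answer: 1273/1626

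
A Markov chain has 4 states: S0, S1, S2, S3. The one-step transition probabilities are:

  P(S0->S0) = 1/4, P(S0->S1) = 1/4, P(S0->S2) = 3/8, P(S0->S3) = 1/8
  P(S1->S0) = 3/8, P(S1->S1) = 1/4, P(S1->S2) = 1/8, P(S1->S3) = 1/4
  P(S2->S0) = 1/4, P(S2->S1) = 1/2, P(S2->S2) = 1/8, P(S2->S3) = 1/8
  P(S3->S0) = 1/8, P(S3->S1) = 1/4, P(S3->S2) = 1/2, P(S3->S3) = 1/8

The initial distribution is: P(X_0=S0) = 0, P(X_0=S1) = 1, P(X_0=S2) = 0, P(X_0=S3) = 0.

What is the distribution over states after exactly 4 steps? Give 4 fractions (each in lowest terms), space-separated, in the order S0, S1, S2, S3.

Propagating the distribution step by step (d_{t+1} = d_t * P):
d_0 = (S0=0, S1=1, S2=0, S3=0)
  d_1[S0] = 0*1/4 + 1*3/8 + 0*1/4 + 0*1/8 = 3/8
  d_1[S1] = 0*1/4 + 1*1/4 + 0*1/2 + 0*1/4 = 1/4
  d_1[S2] = 0*3/8 + 1*1/8 + 0*1/8 + 0*1/2 = 1/8
  d_1[S3] = 0*1/8 + 1*1/4 + 0*1/8 + 0*1/8 = 1/4
d_1 = (S0=3/8, S1=1/4, S2=1/8, S3=1/4)
  d_2[S0] = 3/8*1/4 + 1/4*3/8 + 1/8*1/4 + 1/4*1/8 = 1/4
  d_2[S1] = 3/8*1/4 + 1/4*1/4 + 1/8*1/2 + 1/4*1/4 = 9/32
  d_2[S2] = 3/8*3/8 + 1/4*1/8 + 1/8*1/8 + 1/4*1/2 = 5/16
  d_2[S3] = 3/8*1/8 + 1/4*1/4 + 1/8*1/8 + 1/4*1/8 = 5/32
d_2 = (S0=1/4, S1=9/32, S2=5/16, S3=5/32)
  d_3[S0] = 1/4*1/4 + 9/32*3/8 + 5/16*1/4 + 5/32*1/8 = 17/64
  d_3[S1] = 1/4*1/4 + 9/32*1/4 + 5/16*1/2 + 5/32*1/4 = 21/64
  d_3[S2] = 1/4*3/8 + 9/32*1/8 + 5/16*1/8 + 5/32*1/2 = 63/256
  d_3[S3] = 1/4*1/8 + 9/32*1/4 + 5/16*1/8 + 5/32*1/8 = 41/256
d_3 = (S0=17/64, S1=21/64, S2=63/256, S3=41/256)
  d_4[S0] = 17/64*1/4 + 21/64*3/8 + 63/256*1/4 + 41/256*1/8 = 555/2048
  d_4[S1] = 17/64*1/4 + 21/64*1/4 + 63/256*1/2 + 41/256*1/4 = 319/1024
  d_4[S2] = 17/64*3/8 + 21/64*1/8 + 63/256*1/8 + 41/256*1/2 = 515/2048
  d_4[S3] = 17/64*1/8 + 21/64*1/4 + 63/256*1/8 + 41/256*1/8 = 85/512
d_4 = (S0=555/2048, S1=319/1024, S2=515/2048, S3=85/512)

Answer: 555/2048 319/1024 515/2048 85/512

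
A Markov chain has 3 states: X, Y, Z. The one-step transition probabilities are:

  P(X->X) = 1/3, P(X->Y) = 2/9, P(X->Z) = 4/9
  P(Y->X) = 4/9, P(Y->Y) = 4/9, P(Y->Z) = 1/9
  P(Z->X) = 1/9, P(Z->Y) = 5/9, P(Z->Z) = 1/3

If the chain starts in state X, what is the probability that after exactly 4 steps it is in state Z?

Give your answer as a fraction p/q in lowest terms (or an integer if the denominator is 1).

Computing P^4 by repeated multiplication:
P^1 =
  X: [1/3, 2/9, 4/9]
  Y: [4/9, 4/9, 1/9]
  Z: [1/9, 5/9, 1/3]
P^2 =
  X: [7/27, 34/81, 26/81]
  Y: [29/81, 29/81, 23/81]
  Z: [26/81, 37/81, 2/9]
P^3 =
  X: [25/81, 308/729, 196/729]
  Y: [226/729, 289/729, 214/729]
  Z: [244/729, 290/729, 65/243]
P^4 =
  X: [701/2187, 2662/6561, 1796/6561]
  Y: [2048/6561, 2678/6561, 1835/6561]
  Z: [2087/6561, 2623/6561, 617/2187]

(P^4)[X -> Z] = 1796/6561

Answer: 1796/6561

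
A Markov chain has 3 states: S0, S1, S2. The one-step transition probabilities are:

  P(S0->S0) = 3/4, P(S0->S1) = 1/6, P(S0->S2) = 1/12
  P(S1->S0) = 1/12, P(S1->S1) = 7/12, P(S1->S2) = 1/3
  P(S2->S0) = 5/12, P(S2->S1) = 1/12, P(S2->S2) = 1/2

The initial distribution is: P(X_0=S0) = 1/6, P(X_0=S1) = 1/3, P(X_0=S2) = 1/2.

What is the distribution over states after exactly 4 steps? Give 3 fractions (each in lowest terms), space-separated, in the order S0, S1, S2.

Propagating the distribution step by step (d_{t+1} = d_t * P):
d_0 = (S0=1/6, S1=1/3, S2=1/2)
  d_1[S0] = 1/6*3/4 + 1/3*1/12 + 1/2*5/12 = 13/36
  d_1[S1] = 1/6*1/6 + 1/3*7/12 + 1/2*1/12 = 19/72
  d_1[S2] = 1/6*1/12 + 1/3*1/3 + 1/2*1/2 = 3/8
d_1 = (S0=13/36, S1=19/72, S2=3/8)
  d_2[S0] = 13/36*3/4 + 19/72*1/12 + 3/8*5/12 = 97/216
  d_2[S1] = 13/36*1/6 + 19/72*7/12 + 3/8*1/12 = 53/216
  d_2[S2] = 13/36*1/12 + 19/72*1/3 + 3/8*1/2 = 11/36
d_2 = (S0=97/216, S1=53/216, S2=11/36)
  d_3[S0] = 97/216*3/4 + 53/216*1/12 + 11/36*5/12 = 157/324
  d_3[S1] = 97/216*1/6 + 53/216*7/12 + 11/36*1/12 = 631/2592
  d_3[S2] = 97/216*1/12 + 53/216*1/3 + 11/36*1/2 = 235/864
d_3 = (S0=157/324, S1=631/2592, S2=235/864)
  d_4[S0] = 157/324*3/4 + 631/2592*1/12 + 235/864*5/12 = 3865/7776
  d_4[S1] = 157/324*1/6 + 631/2592*7/12 + 235/864*1/12 = 3817/15552
  d_4[S2] = 157/324*1/12 + 631/2592*1/3 + 235/864*1/2 = 445/1728
d_4 = (S0=3865/7776, S1=3817/15552, S2=445/1728)

Answer: 3865/7776 3817/15552 445/1728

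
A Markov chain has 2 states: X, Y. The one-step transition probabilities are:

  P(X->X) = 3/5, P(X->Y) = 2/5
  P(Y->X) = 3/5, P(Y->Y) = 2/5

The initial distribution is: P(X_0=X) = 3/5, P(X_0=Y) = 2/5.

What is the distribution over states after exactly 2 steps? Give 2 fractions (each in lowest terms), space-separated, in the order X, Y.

Propagating the distribution step by step (d_{t+1} = d_t * P):
d_0 = (X=3/5, Y=2/5)
  d_1[X] = 3/5*3/5 + 2/5*3/5 = 3/5
  d_1[Y] = 3/5*2/5 + 2/5*2/5 = 2/5
d_1 = (X=3/5, Y=2/5)
  d_2[X] = 3/5*3/5 + 2/5*3/5 = 3/5
  d_2[Y] = 3/5*2/5 + 2/5*2/5 = 2/5
d_2 = (X=3/5, Y=2/5)

Answer: 3/5 2/5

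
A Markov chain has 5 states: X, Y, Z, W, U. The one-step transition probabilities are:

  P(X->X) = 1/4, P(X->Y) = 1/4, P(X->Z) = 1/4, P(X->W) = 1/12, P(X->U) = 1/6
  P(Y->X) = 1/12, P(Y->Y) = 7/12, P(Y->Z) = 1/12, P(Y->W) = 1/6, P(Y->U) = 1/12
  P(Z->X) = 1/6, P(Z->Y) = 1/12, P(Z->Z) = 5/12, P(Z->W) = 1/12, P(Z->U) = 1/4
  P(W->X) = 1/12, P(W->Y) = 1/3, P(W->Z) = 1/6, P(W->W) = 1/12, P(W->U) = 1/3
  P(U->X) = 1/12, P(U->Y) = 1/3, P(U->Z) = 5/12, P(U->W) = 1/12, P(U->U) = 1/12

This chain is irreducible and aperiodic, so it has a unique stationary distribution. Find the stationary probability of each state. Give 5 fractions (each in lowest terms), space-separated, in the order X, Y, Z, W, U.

The stationary distribution satisfies pi = pi * P, i.e.:
  pi_X = 1/4*pi_X + 1/12*pi_Y + 1/6*pi_Z + 1/12*pi_W + 1/12*pi_U
  pi_Y = 1/4*pi_X + 7/12*pi_Y + 1/12*pi_Z + 1/3*pi_W + 1/3*pi_U
  pi_Z = 1/4*pi_X + 1/12*pi_Y + 5/12*pi_Z + 1/6*pi_W + 5/12*pi_U
  pi_W = 1/12*pi_X + 1/6*pi_Y + 1/12*pi_Z + 1/12*pi_W + 1/12*pi_U
  pi_U = 1/6*pi_X + 1/12*pi_Y + 1/4*pi_Z + 1/3*pi_W + 1/12*pi_U
with normalization: pi_X + pi_Y + pi_Z + pi_W + pi_U = 1.

Using the first 4 balance equations plus normalization, the linear system A*pi = b is:
  [-3/4, 1/12, 1/6, 1/12, 1/12] . pi = 0
  [1/4, -5/12, 1/12, 1/3, 1/3] . pi = 0
  [1/4, 1/12, -7/12, 1/6, 5/12] . pi = 0
  [1/12, 1/6, 1/12, -11/12, 1/12] . pi = 0
  [1, 1, 1, 1, 1] . pi = 1

Solving yields:
  pi_X = 484/3865
  pi_Y = 1339/3865
  pi_Z = 195/773
  pi_W = 1301/11595
  pi_U = 380/2319

Verification (pi * P):
  484/3865*1/4 + 1339/3865*1/12 + 195/773*1/6 + 1301/11595*1/12 + 380/2319*1/12 = 484/3865 = pi_X  (ok)
  484/3865*1/4 + 1339/3865*7/12 + 195/773*1/12 + 1301/11595*1/3 + 380/2319*1/3 = 1339/3865 = pi_Y  (ok)
  484/3865*1/4 + 1339/3865*1/12 + 195/773*5/12 + 1301/11595*1/6 + 380/2319*5/12 = 195/773 = pi_Z  (ok)
  484/3865*1/12 + 1339/3865*1/6 + 195/773*1/12 + 1301/11595*1/12 + 380/2319*1/12 = 1301/11595 = pi_W  (ok)
  484/3865*1/6 + 1339/3865*1/12 + 195/773*1/4 + 1301/11595*1/3 + 380/2319*1/12 = 380/2319 = pi_U  (ok)

Answer: 484/3865 1339/3865 195/773 1301/11595 380/2319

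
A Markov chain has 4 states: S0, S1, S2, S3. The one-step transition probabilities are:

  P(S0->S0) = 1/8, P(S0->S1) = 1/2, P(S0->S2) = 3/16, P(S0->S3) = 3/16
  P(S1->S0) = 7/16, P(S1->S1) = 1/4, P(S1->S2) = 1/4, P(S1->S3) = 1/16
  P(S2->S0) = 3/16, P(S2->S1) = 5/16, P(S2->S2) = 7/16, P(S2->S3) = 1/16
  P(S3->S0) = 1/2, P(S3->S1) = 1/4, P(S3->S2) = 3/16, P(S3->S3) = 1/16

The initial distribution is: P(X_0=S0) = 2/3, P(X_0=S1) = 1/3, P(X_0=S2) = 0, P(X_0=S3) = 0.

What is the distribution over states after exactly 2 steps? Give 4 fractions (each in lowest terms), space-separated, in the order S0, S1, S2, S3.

Answer: 31/96 41/128 17/64 35/384

Derivation:
Propagating the distribution step by step (d_{t+1} = d_t * P):
d_0 = (S0=2/3, S1=1/3, S2=0, S3=0)
  d_1[S0] = 2/3*1/8 + 1/3*7/16 + 0*3/16 + 0*1/2 = 11/48
  d_1[S1] = 2/3*1/2 + 1/3*1/4 + 0*5/16 + 0*1/4 = 5/12
  d_1[S2] = 2/3*3/16 + 1/3*1/4 + 0*7/16 + 0*3/16 = 5/24
  d_1[S3] = 2/3*3/16 + 1/3*1/16 + 0*1/16 + 0*1/16 = 7/48
d_1 = (S0=11/48, S1=5/12, S2=5/24, S3=7/48)
  d_2[S0] = 11/48*1/8 + 5/12*7/16 + 5/24*3/16 + 7/48*1/2 = 31/96
  d_2[S1] = 11/48*1/2 + 5/12*1/4 + 5/24*5/16 + 7/48*1/4 = 41/128
  d_2[S2] = 11/48*3/16 + 5/12*1/4 + 5/24*7/16 + 7/48*3/16 = 17/64
  d_2[S3] = 11/48*3/16 + 5/12*1/16 + 5/24*1/16 + 7/48*1/16 = 35/384
d_2 = (S0=31/96, S1=41/128, S2=17/64, S3=35/384)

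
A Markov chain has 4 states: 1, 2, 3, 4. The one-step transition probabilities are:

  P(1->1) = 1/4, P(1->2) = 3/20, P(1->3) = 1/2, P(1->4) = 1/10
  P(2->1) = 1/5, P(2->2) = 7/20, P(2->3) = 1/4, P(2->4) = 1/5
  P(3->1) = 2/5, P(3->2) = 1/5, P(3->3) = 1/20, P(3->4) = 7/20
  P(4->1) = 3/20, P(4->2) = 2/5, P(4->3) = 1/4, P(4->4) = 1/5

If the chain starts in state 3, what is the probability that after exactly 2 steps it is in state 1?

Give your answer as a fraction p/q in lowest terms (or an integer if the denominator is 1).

Answer: 17/80

Derivation:
Computing P^2 by repeated multiplication:
P^1 =
  1: [1/4, 3/20, 1/2, 1/10]
  2: [1/5, 7/20, 1/4, 1/5]
  3: [2/5, 1/5, 1/20, 7/20]
  4: [3/20, 2/5, 1/4, 1/5]
P^2 =
  1: [123/400, 23/100, 17/80, 1/4]
  2: [1/4, 113/400, 1/4, 87/400]
  3: [17/80, 7/25, 17/50, 67/400]
  4: [99/400, 117/400, 19/80, 89/400]

(P^2)[3 -> 1] = 17/80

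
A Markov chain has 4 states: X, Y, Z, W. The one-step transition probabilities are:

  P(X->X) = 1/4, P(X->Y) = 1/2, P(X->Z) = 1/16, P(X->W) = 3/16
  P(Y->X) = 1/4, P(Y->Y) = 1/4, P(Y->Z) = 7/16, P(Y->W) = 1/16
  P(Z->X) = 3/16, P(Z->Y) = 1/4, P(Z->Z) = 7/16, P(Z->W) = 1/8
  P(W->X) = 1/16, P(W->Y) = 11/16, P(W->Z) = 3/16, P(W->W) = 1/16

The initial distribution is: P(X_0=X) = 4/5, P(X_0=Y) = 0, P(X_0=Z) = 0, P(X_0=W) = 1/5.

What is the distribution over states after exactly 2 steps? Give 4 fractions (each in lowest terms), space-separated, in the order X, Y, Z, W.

Answer: 137/640 479/1280 203/640 121/1280

Derivation:
Propagating the distribution step by step (d_{t+1} = d_t * P):
d_0 = (X=4/5, Y=0, Z=0, W=1/5)
  d_1[X] = 4/5*1/4 + 0*1/4 + 0*3/16 + 1/5*1/16 = 17/80
  d_1[Y] = 4/5*1/2 + 0*1/4 + 0*1/4 + 1/5*11/16 = 43/80
  d_1[Z] = 4/5*1/16 + 0*7/16 + 0*7/16 + 1/5*3/16 = 7/80
  d_1[W] = 4/5*3/16 + 0*1/16 + 0*1/8 + 1/5*1/16 = 13/80
d_1 = (X=17/80, Y=43/80, Z=7/80, W=13/80)
  d_2[X] = 17/80*1/4 + 43/80*1/4 + 7/80*3/16 + 13/80*1/16 = 137/640
  d_2[Y] = 17/80*1/2 + 43/80*1/4 + 7/80*1/4 + 13/80*11/16 = 479/1280
  d_2[Z] = 17/80*1/16 + 43/80*7/16 + 7/80*7/16 + 13/80*3/16 = 203/640
  d_2[W] = 17/80*3/16 + 43/80*1/16 + 7/80*1/8 + 13/80*1/16 = 121/1280
d_2 = (X=137/640, Y=479/1280, Z=203/640, W=121/1280)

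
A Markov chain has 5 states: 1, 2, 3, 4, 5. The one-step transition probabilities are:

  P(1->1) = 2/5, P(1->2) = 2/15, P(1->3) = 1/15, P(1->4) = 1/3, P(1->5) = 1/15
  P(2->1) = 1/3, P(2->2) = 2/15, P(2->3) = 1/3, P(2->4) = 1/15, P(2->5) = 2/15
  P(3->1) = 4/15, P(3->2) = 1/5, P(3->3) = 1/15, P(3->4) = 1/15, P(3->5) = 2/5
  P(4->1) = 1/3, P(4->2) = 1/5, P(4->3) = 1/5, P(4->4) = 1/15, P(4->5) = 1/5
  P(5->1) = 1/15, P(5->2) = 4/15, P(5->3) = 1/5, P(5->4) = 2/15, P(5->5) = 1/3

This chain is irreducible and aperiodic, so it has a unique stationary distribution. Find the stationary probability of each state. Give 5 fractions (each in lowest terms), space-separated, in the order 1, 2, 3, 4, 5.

Answer: 6658/23347 4269/23347 3839/23347 3660/23347 133/631

Derivation:
The stationary distribution satisfies pi = pi * P, i.e.:
  pi_1 = 2/5*pi_1 + 1/3*pi_2 + 4/15*pi_3 + 1/3*pi_4 + 1/15*pi_5
  pi_2 = 2/15*pi_1 + 2/15*pi_2 + 1/5*pi_3 + 1/5*pi_4 + 4/15*pi_5
  pi_3 = 1/15*pi_1 + 1/3*pi_2 + 1/15*pi_3 + 1/5*pi_4 + 1/5*pi_5
  pi_4 = 1/3*pi_1 + 1/15*pi_2 + 1/15*pi_3 + 1/15*pi_4 + 2/15*pi_5
  pi_5 = 1/15*pi_1 + 2/15*pi_2 + 2/5*pi_3 + 1/5*pi_4 + 1/3*pi_5
with normalization: pi_1 + pi_2 + pi_3 + pi_4 + pi_5 = 1.

Using the first 4 balance equations plus normalization, the linear system A*pi = b is:
  [-3/5, 1/3, 4/15, 1/3, 1/15] . pi = 0
  [2/15, -13/15, 1/5, 1/5, 4/15] . pi = 0
  [1/15, 1/3, -14/15, 1/5, 1/5] . pi = 0
  [1/3, 1/15, 1/15, -14/15, 2/15] . pi = 0
  [1, 1, 1, 1, 1] . pi = 1

Solving yields:
  pi_1 = 6658/23347
  pi_2 = 4269/23347
  pi_3 = 3839/23347
  pi_4 = 3660/23347
  pi_5 = 133/631

Verification (pi * P):
  6658/23347*2/5 + 4269/23347*1/3 + 3839/23347*4/15 + 3660/23347*1/3 + 133/631*1/15 = 6658/23347 = pi_1  (ok)
  6658/23347*2/15 + 4269/23347*2/15 + 3839/23347*1/5 + 3660/23347*1/5 + 133/631*4/15 = 4269/23347 = pi_2  (ok)
  6658/23347*1/15 + 4269/23347*1/3 + 3839/23347*1/15 + 3660/23347*1/5 + 133/631*1/5 = 3839/23347 = pi_3  (ok)
  6658/23347*1/3 + 4269/23347*1/15 + 3839/23347*1/15 + 3660/23347*1/15 + 133/631*2/15 = 3660/23347 = pi_4  (ok)
  6658/23347*1/15 + 4269/23347*2/15 + 3839/23347*2/5 + 3660/23347*1/5 + 133/631*1/3 = 133/631 = pi_5  (ok)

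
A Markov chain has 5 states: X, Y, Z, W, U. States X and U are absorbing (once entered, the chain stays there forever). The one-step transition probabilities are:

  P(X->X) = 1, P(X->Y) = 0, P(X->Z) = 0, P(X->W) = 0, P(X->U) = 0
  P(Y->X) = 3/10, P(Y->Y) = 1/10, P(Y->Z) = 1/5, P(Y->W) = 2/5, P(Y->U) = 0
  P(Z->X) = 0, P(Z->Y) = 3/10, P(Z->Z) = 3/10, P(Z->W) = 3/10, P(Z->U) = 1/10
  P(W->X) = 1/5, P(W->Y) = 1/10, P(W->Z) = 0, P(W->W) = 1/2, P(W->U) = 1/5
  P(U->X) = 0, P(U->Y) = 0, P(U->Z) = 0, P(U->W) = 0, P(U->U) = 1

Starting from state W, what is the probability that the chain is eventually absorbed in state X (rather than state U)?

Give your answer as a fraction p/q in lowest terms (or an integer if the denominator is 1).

Let a_i = P(absorbed in X | start in state i).
Boundary conditions: a_X = 1, a_U = 0.
For each transient state i, a_i = sum_j P(i->j) * a_j:
  a_Y = 3/10*a_X + 1/10*a_Y + 1/5*a_Z + 2/5*a_W + 0*a_U
  a_Z = 0*a_X + 3/10*a_Y + 3/10*a_Z + 3/10*a_W + 1/10*a_U
  a_W = 1/5*a_X + 1/10*a_Y + 0*a_Z + 1/2*a_W + 1/5*a_U

Substituting a_X = 1 and a_U = 0, rearrange to (I - Q) a = r where r[i] = P(i -> X):
  [9/10, -1/5, -2/5] . (a_Y, a_Z, a_W) = 3/10
  [-3/10, 7/10, -3/10] . (a_Y, a_Z, a_W) = 0
  [-1/10, 0, 1/2] . (a_Y, a_Z, a_W) = 1/5

Solving yields:
  a_Y = 173/251
  a_Z = 132/251
  a_W = 135/251

Starting state is W, so the absorption probability is a_W = 135/251.

Answer: 135/251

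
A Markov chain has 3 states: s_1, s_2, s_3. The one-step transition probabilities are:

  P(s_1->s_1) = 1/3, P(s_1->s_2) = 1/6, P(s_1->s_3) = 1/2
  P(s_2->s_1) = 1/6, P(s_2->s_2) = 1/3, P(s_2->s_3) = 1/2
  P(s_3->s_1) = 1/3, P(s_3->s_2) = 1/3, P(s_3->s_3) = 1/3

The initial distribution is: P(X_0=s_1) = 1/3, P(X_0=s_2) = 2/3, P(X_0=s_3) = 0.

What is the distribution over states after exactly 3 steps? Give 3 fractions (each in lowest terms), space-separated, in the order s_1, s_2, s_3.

Answer: 23/81 185/648 31/72

Derivation:
Propagating the distribution step by step (d_{t+1} = d_t * P):
d_0 = (s_1=1/3, s_2=2/3, s_3=0)
  d_1[s_1] = 1/3*1/3 + 2/3*1/6 + 0*1/3 = 2/9
  d_1[s_2] = 1/3*1/6 + 2/3*1/3 + 0*1/3 = 5/18
  d_1[s_3] = 1/3*1/2 + 2/3*1/2 + 0*1/3 = 1/2
d_1 = (s_1=2/9, s_2=5/18, s_3=1/2)
  d_2[s_1] = 2/9*1/3 + 5/18*1/6 + 1/2*1/3 = 31/108
  d_2[s_2] = 2/9*1/6 + 5/18*1/3 + 1/2*1/3 = 8/27
  d_2[s_3] = 2/9*1/2 + 5/18*1/2 + 1/2*1/3 = 5/12
d_2 = (s_1=31/108, s_2=8/27, s_3=5/12)
  d_3[s_1] = 31/108*1/3 + 8/27*1/6 + 5/12*1/3 = 23/81
  d_3[s_2] = 31/108*1/6 + 8/27*1/3 + 5/12*1/3 = 185/648
  d_3[s_3] = 31/108*1/2 + 8/27*1/2 + 5/12*1/3 = 31/72
d_3 = (s_1=23/81, s_2=185/648, s_3=31/72)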